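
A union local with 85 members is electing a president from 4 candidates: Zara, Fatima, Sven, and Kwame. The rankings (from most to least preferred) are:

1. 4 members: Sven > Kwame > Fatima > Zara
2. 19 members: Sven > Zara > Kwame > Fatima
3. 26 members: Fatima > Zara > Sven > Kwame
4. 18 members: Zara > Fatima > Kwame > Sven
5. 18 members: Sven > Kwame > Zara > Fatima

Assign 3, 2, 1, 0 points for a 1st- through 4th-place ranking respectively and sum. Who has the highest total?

Zara: 4·0 + 19·2 + 26·2 + 18·3 + 18·1 = 162
Fatima: 4·1 + 19·0 + 26·3 + 18·2 + 18·0 = 118
Sven: 4·3 + 19·3 + 26·1 + 18·0 + 18·3 = 149
Kwame: 4·2 + 19·1 + 26·0 + 18·1 + 18·2 = 81
Zara has the highest Borda score (162).

Zara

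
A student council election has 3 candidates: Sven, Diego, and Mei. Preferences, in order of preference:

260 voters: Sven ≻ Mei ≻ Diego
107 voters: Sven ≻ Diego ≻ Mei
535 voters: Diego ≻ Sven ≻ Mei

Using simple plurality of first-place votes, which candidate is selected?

Diego

First-place votes: Sven 367, Diego 535, Mei 0.
Diego has the most first-place votes.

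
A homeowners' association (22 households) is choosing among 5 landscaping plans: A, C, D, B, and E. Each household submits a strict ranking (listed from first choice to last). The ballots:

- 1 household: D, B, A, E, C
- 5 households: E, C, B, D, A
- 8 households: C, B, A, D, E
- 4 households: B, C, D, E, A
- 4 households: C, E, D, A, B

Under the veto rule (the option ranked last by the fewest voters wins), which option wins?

D

Last-place votes: A 9, C 1, D 0, B 4, E 8.
D is ranked last by the fewest voters, so D wins.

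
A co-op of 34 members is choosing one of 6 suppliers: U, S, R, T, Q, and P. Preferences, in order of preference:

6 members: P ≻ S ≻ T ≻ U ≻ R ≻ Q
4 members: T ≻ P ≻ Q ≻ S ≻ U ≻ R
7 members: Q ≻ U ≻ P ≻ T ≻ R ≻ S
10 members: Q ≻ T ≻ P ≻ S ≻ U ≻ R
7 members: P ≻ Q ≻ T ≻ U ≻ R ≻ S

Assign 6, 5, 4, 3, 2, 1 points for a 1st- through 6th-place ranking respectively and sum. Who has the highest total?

P

U: 6·3 + 4·2 + 7·5 + 10·2 + 7·3 = 102
S: 6·5 + 4·3 + 7·1 + 10·3 + 7·1 = 86
R: 6·2 + 4·1 + 7·2 + 10·1 + 7·2 = 54
T: 6·4 + 4·6 + 7·3 + 10·5 + 7·4 = 147
Q: 6·1 + 4·4 + 7·6 + 10·6 + 7·5 = 159
P: 6·6 + 4·5 + 7·4 + 10·4 + 7·6 = 166
P has the highest Borda score (166).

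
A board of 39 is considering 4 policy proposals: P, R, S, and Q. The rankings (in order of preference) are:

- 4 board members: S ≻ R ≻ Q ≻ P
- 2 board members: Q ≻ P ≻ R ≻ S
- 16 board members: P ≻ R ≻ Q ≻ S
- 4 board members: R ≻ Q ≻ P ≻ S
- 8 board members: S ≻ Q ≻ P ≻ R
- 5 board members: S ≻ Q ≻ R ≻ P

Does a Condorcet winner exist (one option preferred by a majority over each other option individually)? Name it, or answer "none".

none

Checking pairwise contests:
Q beats P 23–16.
P beats R 26–13.
P beats S 22–17.
R beats Q 24–15.
Every option loses at least one head-to-head, so there is no Condorcet winner.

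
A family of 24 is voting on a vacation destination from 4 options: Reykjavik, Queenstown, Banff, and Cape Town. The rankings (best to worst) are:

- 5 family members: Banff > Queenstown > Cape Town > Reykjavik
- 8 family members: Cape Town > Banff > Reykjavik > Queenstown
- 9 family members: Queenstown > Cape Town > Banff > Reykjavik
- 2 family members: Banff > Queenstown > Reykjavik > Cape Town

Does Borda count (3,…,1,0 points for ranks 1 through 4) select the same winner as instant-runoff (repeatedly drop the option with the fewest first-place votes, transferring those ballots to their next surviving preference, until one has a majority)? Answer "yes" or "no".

Borda — scores: Reykjavik 10, Queenstown 41, Banff 46, Cape Town 47. Winner: Cape Town.
Instant-runoff — R1 Reykjavik 0, Queenstown 9, Banff 7, Cape Town 8 (Reykjavik out); R2 Queenstown 9, Banff 7, Cape Town 8 (Banff out); R3 Queenstown 16, Cape Town 8 (Queenstown winner). Winner: Queenstown.
The two methods disagree.

no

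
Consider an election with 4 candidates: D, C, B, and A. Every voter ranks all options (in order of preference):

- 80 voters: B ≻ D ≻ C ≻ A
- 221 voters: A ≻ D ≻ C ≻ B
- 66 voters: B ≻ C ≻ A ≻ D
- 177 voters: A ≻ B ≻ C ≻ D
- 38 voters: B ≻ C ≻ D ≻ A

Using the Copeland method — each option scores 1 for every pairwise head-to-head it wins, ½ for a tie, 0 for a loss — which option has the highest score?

A

D: beats C; loses to B and A → score 1.
C: loses to D, B, and A → score 0.
B: beats D and C; loses to A → score 2.
A: beats D, C, and B → score 3.
A has the best pairwise record.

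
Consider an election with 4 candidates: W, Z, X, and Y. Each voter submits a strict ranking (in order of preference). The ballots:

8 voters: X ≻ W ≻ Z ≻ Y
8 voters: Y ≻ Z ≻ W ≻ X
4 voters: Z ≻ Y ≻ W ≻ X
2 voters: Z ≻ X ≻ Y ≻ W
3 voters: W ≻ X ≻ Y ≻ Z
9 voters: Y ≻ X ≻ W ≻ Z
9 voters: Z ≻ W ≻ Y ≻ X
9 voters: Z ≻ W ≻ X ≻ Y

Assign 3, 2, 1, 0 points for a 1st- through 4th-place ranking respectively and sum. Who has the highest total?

Z

W: 8·2 + 8·1 + 4·1 + 2·0 + 3·3 + 9·1 + 9·2 + 9·2 = 82
Z: 8·1 + 8·2 + 4·3 + 2·3 + 3·0 + 9·0 + 9·3 + 9·3 = 96
X: 8·3 + 8·0 + 4·0 + 2·2 + 3·2 + 9·2 + 9·0 + 9·1 = 61
Y: 8·0 + 8·3 + 4·2 + 2·1 + 3·1 + 9·3 + 9·1 + 9·0 = 73
Z has the highest Borda score (96).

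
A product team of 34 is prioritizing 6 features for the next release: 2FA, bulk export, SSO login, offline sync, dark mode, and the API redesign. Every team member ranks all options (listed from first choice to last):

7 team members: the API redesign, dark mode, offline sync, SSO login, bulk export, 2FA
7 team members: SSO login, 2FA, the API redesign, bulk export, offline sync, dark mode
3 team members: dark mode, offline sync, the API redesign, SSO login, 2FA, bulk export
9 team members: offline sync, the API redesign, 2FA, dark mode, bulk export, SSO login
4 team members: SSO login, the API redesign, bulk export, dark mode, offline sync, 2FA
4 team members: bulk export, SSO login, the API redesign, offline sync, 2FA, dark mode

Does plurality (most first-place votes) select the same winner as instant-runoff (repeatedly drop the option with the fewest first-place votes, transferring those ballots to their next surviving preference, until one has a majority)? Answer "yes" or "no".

Plurality — first-place votes: 2FA 0, bulk export 4, SSO login 11, offline sync 9, dark mode 3, the API redesign 7. Winner: SSO login.
Instant-runoff — R1 2FA 0, bulk export 4, SSO login 11, offline sync 9, dark mode 3, the API redesign 7 (2FA out); R2 bulk export 4, SSO login 11, offline sync 9, dark mode 3, the API redesign 7 (dark mode out); R3 bulk export 4, SSO login 11, offline sync 12, the API redesign 7 (bulk export out); R4 SSO login 15, offline sync 12, the API redesign 7 (the API redesign out); R5 SSO login 15, offline sync 19 (offline sync winner). Winner: offline sync.
The two methods disagree.

no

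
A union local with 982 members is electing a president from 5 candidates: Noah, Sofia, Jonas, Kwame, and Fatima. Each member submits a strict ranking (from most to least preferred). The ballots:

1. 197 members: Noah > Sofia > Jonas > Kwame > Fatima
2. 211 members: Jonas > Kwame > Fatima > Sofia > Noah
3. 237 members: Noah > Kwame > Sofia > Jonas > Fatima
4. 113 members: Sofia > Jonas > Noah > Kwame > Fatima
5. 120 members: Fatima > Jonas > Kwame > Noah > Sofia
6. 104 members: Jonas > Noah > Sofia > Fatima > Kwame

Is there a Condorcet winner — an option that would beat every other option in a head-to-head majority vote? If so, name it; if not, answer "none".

Checking pairwise contests:
Jonas beats Noah 548–434.
Noah beats Sofia 658–324.
Sofia beats Jonas 547–435.
Noah beats Kwame 651–331.
Noah beats Fatima 651–331.
Every option loses at least one head-to-head, so there is no Condorcet winner.

none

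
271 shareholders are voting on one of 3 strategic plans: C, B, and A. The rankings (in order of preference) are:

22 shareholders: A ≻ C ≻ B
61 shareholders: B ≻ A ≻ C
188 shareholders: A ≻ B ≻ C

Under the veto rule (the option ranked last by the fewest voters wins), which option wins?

Last-place votes: C 249, B 22, A 0.
A is ranked last by the fewest voters, so A wins.

A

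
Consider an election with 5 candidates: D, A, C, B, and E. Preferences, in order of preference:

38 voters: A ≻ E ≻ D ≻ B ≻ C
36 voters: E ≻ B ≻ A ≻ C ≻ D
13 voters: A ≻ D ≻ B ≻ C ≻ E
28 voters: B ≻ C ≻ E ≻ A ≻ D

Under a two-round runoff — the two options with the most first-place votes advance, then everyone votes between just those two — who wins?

Round 1 first-place votes: D 0, A 51, C 0, B 28, E 36.
A and E advance.
Runoff: A is preferred to E by 51 voters; E by 64.
E wins the runoff.

E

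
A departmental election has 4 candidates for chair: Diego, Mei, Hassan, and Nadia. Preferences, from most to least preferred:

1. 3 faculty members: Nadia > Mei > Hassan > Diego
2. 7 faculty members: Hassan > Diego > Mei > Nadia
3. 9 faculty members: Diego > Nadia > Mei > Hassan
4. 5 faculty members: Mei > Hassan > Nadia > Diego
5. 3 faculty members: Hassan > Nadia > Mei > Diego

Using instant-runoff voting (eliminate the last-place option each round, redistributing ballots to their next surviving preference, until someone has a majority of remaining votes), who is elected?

Round 1: Diego 9, Mei 5, Hassan 10, Nadia 3. Eliminate Nadia.
Round 2: Diego 9, Mei 8, Hassan 10. Eliminate Mei.
Round 3: Diego 9, Hassan 18. Hassan has a majority.

Hassan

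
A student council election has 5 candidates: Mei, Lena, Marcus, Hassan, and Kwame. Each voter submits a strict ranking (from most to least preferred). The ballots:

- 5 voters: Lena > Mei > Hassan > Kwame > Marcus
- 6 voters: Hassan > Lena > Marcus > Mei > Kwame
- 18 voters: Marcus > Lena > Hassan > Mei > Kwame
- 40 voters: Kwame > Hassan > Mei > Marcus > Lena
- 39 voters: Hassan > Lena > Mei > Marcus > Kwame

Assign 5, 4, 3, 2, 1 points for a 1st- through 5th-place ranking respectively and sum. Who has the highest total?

Hassan

Mei: 5·4 + 6·2 + 18·2 + 40·3 + 39·3 = 305
Lena: 5·5 + 6·4 + 18·4 + 40·1 + 39·4 = 317
Marcus: 5·1 + 6·3 + 18·5 + 40·2 + 39·2 = 271
Hassan: 5·3 + 6·5 + 18·3 + 40·4 + 39·5 = 454
Kwame: 5·2 + 6·1 + 18·1 + 40·5 + 39·1 = 273
Hassan has the highest Borda score (454).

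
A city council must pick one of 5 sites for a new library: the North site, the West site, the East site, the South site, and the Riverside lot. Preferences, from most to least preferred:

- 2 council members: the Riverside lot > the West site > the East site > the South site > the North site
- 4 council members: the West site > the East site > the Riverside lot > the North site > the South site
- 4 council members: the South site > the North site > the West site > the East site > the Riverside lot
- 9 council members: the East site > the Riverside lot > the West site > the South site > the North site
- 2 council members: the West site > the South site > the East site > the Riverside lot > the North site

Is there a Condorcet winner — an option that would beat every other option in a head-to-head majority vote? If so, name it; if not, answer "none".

Checking pairwise contests:
the West site beats the North site 17–4.
the Riverside lot beats the West site 11–10.
the West site beats the East site 12–9.
the West site beats the South site 17–4.
the East site beats the Riverside lot 19–2.
Every option loses at least one head-to-head, so there is no Condorcet winner.

none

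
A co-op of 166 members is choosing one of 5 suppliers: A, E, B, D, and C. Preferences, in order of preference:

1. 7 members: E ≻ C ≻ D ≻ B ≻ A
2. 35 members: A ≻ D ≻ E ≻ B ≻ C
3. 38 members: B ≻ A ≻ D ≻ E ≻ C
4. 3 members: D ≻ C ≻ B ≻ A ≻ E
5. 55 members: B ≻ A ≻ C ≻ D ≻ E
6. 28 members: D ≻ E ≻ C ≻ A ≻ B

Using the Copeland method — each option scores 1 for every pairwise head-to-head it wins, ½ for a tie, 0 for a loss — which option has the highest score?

A: beats E, D, and C; loses to B → score 3.
E: beats C; loses to A, B, and D → score 1.
B: beats A, E, D, and C → score 4.
D: beats E and C; loses to A and B → score 2.
C: loses to A, E, B, and D → score 0.
B has the best pairwise record.

B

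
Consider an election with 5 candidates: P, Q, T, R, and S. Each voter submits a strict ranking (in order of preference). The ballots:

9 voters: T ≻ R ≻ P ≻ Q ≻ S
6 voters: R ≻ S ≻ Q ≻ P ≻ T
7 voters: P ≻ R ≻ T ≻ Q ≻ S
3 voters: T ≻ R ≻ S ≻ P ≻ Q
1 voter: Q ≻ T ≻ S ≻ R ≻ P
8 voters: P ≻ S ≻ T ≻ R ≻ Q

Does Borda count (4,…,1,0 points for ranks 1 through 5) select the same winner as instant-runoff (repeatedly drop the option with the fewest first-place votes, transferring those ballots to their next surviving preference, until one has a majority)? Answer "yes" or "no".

no

Borda — scores: P 87, Q 32, T 81, R 90, S 50. Winner: R.
Instant-runoff — R1 P 15, Q 1, T 12, R 6, S 0 (S out); R2 P 15, Q 1, T 12, R 6 (Q out); R3 P 15, T 13, R 6 (R out); R4 P 21, T 13 (P winner). Winner: P.
The two methods disagree.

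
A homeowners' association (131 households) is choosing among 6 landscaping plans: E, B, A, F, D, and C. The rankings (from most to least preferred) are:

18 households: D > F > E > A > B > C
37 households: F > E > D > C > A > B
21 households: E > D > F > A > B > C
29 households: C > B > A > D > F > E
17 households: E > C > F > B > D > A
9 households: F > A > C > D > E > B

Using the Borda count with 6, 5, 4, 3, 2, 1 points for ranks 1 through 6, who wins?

F

E: 18·4 + 37·5 + 21·6 + 29·1 + 17·6 + 9·2 = 532
B: 18·2 + 37·1 + 21·2 + 29·5 + 17·3 + 9·1 = 320
A: 18·3 + 37·2 + 21·3 + 29·4 + 17·1 + 9·5 = 369
F: 18·5 + 37·6 + 21·4 + 29·2 + 17·4 + 9·6 = 576
D: 18·6 + 37·4 + 21·5 + 29·3 + 17·2 + 9·3 = 509
C: 18·1 + 37·3 + 21·1 + 29·6 + 17·5 + 9·4 = 445
F has the highest Borda score (576).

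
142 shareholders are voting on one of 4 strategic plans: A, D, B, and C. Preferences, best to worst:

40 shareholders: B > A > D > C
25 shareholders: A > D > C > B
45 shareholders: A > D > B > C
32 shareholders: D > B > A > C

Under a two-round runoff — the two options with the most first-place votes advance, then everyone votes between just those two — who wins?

B

Round 1 first-place votes: A 70, D 32, B 40, C 0.
A and B advance.
Runoff: A is preferred to B by 70 voters; B by 72.
B wins the runoff.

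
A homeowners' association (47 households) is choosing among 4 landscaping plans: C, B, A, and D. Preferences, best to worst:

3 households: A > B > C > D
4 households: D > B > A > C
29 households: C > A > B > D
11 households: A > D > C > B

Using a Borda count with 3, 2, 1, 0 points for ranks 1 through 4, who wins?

A

C: 3·1 + 4·0 + 29·3 + 11·1 = 101
B: 3·2 + 4·2 + 29·1 + 11·0 = 43
A: 3·3 + 4·1 + 29·2 + 11·3 = 104
D: 3·0 + 4·3 + 29·0 + 11·2 = 34
A has the highest Borda score (104).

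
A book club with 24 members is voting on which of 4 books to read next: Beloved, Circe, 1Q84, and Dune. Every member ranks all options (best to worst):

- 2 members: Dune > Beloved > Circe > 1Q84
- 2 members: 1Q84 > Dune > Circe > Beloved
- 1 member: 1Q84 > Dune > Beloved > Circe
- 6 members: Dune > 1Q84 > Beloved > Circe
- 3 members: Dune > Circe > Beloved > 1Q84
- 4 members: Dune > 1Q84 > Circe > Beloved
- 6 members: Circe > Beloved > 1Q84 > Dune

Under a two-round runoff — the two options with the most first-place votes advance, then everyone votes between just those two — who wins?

Dune

Round 1 first-place votes: Beloved 0, Circe 6, 1Q84 3, Dune 15.
Dune and Circe advance.
Runoff: Dune is preferred to Circe by 18 voters; Circe by 6.
Dune wins the runoff.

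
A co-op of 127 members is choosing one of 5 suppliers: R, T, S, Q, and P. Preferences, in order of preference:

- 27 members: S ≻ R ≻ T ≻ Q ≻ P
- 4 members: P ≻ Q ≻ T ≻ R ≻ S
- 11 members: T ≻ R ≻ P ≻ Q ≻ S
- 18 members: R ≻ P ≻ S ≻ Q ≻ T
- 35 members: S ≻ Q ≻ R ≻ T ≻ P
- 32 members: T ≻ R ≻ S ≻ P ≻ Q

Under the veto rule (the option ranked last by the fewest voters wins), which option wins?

R

Last-place votes: R 0, T 18, S 15, Q 32, P 62.
R is ranked last by the fewest voters, so R wins.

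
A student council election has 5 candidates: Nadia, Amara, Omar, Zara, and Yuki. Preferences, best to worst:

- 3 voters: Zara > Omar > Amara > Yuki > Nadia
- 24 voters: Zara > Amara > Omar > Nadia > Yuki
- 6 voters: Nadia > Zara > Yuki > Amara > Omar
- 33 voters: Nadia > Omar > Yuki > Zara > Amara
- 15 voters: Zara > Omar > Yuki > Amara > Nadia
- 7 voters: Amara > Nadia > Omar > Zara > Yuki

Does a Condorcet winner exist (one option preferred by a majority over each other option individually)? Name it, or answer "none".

none

Checking pairwise contests:
Amara beats Nadia 49–39.
Omar beats Amara 51–37.
Nadia beats Omar 46–42.
Nadia beats Zara 46–42.
Nadia beats Yuki 70–18.
Every option loses at least one head-to-head, so there is no Condorcet winner.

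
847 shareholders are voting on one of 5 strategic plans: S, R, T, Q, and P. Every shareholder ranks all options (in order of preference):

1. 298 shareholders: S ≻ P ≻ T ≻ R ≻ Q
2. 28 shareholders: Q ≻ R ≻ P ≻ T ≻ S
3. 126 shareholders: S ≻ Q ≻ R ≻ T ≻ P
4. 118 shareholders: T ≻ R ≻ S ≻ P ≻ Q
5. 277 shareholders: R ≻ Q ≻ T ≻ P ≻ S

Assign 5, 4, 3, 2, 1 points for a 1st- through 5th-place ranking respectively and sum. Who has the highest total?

S: 298·5 + 28·1 + 126·5 + 118·3 + 277·1 = 2779
R: 298·2 + 28·4 + 126·3 + 118·4 + 277·5 = 2943
T: 298·3 + 28·2 + 126·2 + 118·5 + 277·3 = 2623
Q: 298·1 + 28·5 + 126·4 + 118·1 + 277·4 = 2168
P: 298·4 + 28·3 + 126·1 + 118·2 + 277·2 = 2192
R has the highest Borda score (2943).

R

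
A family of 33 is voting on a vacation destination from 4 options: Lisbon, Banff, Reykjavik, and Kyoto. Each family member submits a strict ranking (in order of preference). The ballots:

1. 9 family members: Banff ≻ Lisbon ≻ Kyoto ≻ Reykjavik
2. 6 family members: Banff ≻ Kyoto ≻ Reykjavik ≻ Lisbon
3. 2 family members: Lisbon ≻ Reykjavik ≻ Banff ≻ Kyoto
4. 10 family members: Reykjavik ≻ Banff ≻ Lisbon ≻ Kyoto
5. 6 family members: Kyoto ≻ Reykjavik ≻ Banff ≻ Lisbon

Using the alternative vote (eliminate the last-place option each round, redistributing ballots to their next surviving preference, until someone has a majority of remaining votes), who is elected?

Round 1: Lisbon 2, Banff 15, Reykjavik 10, Kyoto 6. Eliminate Lisbon.
Round 2: Banff 15, Reykjavik 12, Kyoto 6. Eliminate Kyoto.
Round 3: Banff 15, Reykjavik 18. Reykjavik has a majority.

Reykjavik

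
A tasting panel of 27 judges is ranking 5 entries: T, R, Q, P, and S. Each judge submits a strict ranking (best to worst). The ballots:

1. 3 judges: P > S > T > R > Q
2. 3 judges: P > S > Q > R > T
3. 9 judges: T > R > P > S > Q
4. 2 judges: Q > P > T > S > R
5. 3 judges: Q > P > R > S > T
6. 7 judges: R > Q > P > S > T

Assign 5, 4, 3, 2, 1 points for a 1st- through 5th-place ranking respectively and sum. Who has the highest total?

P

T: 3·3 + 3·1 + 9·5 + 2·3 + 3·1 + 7·1 = 73
R: 3·2 + 3·2 + 9·4 + 2·1 + 3·3 + 7·5 = 94
Q: 3·1 + 3·3 + 9·1 + 2·5 + 3·5 + 7·4 = 74
P: 3·5 + 3·5 + 9·3 + 2·4 + 3·4 + 7·3 = 98
S: 3·4 + 3·4 + 9·2 + 2·2 + 3·2 + 7·2 = 66
P has the highest Borda score (98).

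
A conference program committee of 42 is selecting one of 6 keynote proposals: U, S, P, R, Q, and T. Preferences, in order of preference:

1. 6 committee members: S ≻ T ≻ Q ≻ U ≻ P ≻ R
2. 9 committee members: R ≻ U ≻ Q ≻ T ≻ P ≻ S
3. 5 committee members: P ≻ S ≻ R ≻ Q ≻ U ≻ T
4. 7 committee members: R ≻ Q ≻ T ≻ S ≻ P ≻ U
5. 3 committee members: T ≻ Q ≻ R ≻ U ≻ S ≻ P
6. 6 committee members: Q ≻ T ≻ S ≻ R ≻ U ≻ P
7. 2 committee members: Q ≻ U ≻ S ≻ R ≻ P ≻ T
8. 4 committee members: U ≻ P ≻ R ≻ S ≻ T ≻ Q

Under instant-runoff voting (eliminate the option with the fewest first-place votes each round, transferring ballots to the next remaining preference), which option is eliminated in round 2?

Round 1: U 4, S 6, P 5, R 16, Q 8, T 3. Eliminate T.
Round 2: U 4, S 6, P 5, R 16, Q 11. Eliminate U.

U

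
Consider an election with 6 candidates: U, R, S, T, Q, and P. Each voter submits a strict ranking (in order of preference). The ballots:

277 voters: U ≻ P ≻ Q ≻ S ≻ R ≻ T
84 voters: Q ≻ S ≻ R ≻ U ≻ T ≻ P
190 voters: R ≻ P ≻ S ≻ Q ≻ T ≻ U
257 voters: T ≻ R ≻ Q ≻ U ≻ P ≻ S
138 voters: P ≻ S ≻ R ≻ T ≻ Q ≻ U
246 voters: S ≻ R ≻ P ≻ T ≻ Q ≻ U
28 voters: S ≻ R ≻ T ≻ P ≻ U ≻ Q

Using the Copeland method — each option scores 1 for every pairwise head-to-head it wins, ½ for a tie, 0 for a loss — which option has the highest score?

U: beats P; loses to R, S, T, and Q → score 1.
R: beats U, T, Q, and P; loses to S → score 4.
S: beats U, R, and T; loses to Q and P → score 3.
T: beats U and Q; loses to R, S, and P → score 2.
Q: beats U and S; loses to R, T, and P → score 2.
P: beats S, T, and Q; loses to U and R → score 3.
R has the best pairwise record.

R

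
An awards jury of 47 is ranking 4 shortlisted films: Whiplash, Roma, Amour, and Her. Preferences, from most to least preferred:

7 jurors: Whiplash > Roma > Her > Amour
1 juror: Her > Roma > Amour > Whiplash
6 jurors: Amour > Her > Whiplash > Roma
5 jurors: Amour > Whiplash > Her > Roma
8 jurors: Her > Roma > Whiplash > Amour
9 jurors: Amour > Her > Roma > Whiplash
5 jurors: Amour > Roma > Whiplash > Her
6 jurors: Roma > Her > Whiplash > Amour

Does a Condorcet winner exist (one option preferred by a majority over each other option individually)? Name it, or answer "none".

Amour vs Whiplash: 26–21 for Amour.
Amour vs Roma: 25–22 for Amour.
Amour vs Her: 25–22 for Amour.
Amour beats every other option head-to-head.

Amour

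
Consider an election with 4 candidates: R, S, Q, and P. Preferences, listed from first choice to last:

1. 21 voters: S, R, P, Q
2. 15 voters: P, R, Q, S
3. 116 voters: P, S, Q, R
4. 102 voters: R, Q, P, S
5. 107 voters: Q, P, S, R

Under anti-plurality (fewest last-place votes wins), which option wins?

P

Last-place votes: R 223, S 117, Q 21, P 0.
P is ranked last by the fewest voters, so P wins.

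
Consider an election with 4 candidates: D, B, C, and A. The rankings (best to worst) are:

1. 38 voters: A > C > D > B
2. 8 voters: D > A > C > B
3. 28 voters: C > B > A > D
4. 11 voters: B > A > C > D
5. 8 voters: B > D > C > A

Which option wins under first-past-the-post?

A

First-place votes: D 8, B 19, C 28, A 38.
A has the most first-place votes.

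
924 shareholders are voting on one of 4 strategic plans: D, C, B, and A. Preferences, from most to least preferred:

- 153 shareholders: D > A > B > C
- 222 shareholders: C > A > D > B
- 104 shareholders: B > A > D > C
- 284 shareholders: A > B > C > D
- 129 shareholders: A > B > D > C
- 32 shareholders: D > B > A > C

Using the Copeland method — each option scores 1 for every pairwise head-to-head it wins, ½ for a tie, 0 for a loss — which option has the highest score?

A

D: loses to C, B, and A → score 0.
C: beats D; loses to B and A → score 1.
B: beats D and C; loses to A → score 2.
A: beats D, C, and B → score 3.
A has the best pairwise record.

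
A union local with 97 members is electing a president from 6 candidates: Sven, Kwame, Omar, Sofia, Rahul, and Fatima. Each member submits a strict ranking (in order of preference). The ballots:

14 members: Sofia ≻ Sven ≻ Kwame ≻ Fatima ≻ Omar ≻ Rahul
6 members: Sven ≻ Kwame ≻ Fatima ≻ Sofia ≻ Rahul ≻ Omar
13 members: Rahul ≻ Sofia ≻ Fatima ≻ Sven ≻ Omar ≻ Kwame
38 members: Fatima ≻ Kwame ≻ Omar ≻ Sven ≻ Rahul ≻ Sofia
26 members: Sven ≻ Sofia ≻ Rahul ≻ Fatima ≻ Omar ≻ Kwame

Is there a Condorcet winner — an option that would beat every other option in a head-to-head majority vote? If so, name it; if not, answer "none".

none

Checking pairwise contests:
Fatima beats Sven 51–46.
Sven beats Kwame 59–38.
Sven beats Omar 59–38.
Sven beats Sofia 70–27.
Sven beats Rahul 84–13.
Sofia beats Fatima 53–44.
Every option loses at least one head-to-head, so there is no Condorcet winner.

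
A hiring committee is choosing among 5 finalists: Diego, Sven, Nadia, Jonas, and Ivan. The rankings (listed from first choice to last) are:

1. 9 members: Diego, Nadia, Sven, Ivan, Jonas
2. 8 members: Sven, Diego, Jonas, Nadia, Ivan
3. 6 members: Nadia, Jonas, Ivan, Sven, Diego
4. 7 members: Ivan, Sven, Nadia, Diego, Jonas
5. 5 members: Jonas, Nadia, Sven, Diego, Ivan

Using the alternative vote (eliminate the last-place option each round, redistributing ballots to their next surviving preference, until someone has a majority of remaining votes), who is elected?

Round 1: Diego 9, Sven 8, Nadia 6, Jonas 5, Ivan 7. Eliminate Jonas.
Round 2: Diego 9, Sven 8, Nadia 11, Ivan 7. Eliminate Ivan.
Round 3: Diego 9, Sven 15, Nadia 11. Eliminate Diego.
Round 4: Sven 15, Nadia 20. Nadia has a majority.

Nadia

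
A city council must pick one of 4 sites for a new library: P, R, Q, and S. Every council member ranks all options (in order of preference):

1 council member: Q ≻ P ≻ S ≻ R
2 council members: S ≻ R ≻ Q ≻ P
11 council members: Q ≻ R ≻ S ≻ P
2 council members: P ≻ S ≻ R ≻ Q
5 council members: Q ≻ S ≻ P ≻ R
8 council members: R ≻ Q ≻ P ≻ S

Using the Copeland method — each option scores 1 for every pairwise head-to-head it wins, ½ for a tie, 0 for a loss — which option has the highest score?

P: loses to R, Q, and S → score 0.
R: beats P and S; loses to Q → score 2.
Q: beats P, R, and S → score 3.
S: beats P; loses to R and Q → score 1.
Q has the best pairwise record.

Q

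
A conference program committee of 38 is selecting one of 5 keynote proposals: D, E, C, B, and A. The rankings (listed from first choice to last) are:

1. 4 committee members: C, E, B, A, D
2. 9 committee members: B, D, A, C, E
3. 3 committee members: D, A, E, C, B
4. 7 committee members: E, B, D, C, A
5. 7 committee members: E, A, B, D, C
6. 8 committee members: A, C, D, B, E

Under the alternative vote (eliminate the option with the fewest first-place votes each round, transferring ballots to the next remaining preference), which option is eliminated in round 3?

Round 1: D 3, E 14, C 4, B 9, A 8. Eliminate D.
Round 2: E 14, C 4, B 9, A 11. Eliminate C.
Round 3: E 18, B 9, A 11. Eliminate B.

B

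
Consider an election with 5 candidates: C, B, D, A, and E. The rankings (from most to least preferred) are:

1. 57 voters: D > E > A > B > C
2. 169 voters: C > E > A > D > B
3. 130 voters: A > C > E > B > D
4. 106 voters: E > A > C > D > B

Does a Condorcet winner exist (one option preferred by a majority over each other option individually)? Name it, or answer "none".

none

Checking pairwise contests:
A beats C 293–169.
C beats B 405–57.
C beats D 405–57.
E beats A 332–130.
C beats E 299–163.
Every option loses at least one head-to-head, so there is no Condorcet winner.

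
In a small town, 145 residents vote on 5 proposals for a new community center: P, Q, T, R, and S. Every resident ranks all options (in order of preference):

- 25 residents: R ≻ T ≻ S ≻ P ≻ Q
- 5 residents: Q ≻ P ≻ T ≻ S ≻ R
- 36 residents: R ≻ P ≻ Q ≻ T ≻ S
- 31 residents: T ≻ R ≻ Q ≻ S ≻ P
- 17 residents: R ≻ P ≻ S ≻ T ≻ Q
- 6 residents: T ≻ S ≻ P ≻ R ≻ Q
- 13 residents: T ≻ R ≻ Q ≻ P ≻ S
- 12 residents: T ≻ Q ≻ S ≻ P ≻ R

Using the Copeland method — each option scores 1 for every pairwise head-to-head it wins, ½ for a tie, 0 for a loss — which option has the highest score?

R

P: beats Q; loses to T, R, and S → score 1.
Q: beats S; loses to P, T, and R → score 1.
T: beats P, Q, and S; loses to R → score 3.
R: beats P, Q, T, and S → score 4.
S: beats P; loses to Q, T, and R → score 1.
R has the best pairwise record.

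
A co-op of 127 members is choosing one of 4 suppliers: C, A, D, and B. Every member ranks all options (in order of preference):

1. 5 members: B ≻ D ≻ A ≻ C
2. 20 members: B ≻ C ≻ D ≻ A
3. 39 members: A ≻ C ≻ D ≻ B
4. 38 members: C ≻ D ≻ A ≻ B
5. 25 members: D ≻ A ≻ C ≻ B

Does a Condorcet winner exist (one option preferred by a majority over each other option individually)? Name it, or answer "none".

Checking pairwise contests:
A beats C 69–58.
D beats A 88–39.
C beats D 97–30.
C beats B 102–25.
Every option loses at least one head-to-head, so there is no Condorcet winner.

none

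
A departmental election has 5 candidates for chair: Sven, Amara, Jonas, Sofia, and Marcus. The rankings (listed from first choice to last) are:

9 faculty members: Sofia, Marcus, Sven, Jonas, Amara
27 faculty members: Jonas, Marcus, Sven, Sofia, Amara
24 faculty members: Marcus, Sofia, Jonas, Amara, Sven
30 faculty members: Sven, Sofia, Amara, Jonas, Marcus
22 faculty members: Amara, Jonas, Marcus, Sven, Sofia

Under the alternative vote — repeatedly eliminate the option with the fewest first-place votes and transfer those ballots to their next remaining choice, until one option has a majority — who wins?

Jonas

Round 1: Sven 30, Amara 22, Jonas 27, Sofia 9, Marcus 24. Eliminate Sofia.
Round 2: Sven 30, Amara 22, Jonas 27, Marcus 33. Eliminate Amara.
Round 3: Sven 30, Jonas 49, Marcus 33. Eliminate Sven.
Round 4: Jonas 79, Marcus 33. Jonas has a majority.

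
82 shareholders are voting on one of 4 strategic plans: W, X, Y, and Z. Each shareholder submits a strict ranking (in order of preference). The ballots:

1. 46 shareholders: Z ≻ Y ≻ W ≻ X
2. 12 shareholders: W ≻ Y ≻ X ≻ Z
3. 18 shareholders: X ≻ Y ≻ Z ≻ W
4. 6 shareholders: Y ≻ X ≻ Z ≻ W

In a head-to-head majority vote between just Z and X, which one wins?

Voters preferring Z to X: 46; preferring X to Z: 36.
Z wins the head-to-head.

Z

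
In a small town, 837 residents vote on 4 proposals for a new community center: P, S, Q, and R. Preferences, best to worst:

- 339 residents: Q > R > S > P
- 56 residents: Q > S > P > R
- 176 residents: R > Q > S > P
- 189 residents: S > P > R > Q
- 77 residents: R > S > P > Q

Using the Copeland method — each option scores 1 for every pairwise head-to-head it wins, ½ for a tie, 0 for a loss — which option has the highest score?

P: loses to S, Q, and R → score 0.
S: beats P; loses to Q and R → score 1.
Q: beats P and S; loses to R → score 2.
R: beats P, S, and Q → score 3.
R has the best pairwise record.

R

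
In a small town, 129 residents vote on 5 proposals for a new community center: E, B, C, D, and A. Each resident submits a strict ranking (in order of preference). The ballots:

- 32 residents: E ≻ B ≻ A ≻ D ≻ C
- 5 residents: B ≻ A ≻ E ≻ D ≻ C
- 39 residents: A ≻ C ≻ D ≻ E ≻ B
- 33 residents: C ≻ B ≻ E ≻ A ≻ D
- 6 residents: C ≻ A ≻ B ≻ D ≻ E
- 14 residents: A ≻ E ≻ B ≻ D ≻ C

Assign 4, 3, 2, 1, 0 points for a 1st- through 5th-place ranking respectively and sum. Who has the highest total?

E: 32·4 + 5·2 + 39·1 + 33·2 + 6·0 + 14·3 = 285
B: 32·3 + 5·4 + 39·0 + 33·3 + 6·2 + 14·2 = 255
C: 32·0 + 5·0 + 39·3 + 33·4 + 6·4 + 14·0 = 273
D: 32·1 + 5·1 + 39·2 + 33·0 + 6·1 + 14·1 = 135
A: 32·2 + 5·3 + 39·4 + 33·1 + 6·3 + 14·4 = 342
A has the highest Borda score (342).

A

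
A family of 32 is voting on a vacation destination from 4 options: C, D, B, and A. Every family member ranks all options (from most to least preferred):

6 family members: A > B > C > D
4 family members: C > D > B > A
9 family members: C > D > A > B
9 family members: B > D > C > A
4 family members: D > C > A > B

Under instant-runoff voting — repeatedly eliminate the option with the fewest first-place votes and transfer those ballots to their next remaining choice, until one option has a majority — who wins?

C

Round 1: C 13, D 4, B 9, A 6. Eliminate D.
Round 2: C 17, B 9, A 6. C has a majority.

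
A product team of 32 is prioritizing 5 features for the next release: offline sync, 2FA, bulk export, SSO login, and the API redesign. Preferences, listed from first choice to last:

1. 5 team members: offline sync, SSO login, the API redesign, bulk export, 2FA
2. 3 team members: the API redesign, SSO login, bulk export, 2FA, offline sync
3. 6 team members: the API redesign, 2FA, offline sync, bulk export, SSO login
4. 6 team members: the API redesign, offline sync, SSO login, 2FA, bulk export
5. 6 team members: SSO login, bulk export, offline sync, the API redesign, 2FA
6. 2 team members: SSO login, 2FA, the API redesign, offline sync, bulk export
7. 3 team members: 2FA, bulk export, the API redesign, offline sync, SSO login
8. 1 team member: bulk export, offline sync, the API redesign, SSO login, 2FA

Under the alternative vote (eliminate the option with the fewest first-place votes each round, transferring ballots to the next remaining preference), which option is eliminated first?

bulk export

Round 1: offline sync 5, 2FA 3, bulk export 1, SSO login 8, the API redesign 15. Eliminate bulk export.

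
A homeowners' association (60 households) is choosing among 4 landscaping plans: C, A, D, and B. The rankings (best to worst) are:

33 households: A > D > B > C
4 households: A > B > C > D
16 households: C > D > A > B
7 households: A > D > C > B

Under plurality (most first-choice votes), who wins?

A

First-place votes: C 16, A 44, D 0, B 0.
A has the most first-place votes.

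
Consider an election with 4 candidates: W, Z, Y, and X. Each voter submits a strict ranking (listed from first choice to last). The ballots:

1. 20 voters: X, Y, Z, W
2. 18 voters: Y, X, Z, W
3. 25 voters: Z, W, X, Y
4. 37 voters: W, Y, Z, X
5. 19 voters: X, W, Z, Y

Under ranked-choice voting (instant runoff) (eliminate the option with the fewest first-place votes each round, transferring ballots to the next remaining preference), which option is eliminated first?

Y

Round 1: W 37, Z 25, Y 18, X 39. Eliminate Y.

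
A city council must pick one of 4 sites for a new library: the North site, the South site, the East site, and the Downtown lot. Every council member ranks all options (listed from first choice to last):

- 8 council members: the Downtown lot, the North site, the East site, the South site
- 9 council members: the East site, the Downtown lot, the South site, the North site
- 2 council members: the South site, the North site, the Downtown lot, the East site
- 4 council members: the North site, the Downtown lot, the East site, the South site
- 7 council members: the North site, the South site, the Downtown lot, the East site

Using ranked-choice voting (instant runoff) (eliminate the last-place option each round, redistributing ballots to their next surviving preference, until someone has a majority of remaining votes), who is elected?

Round 1: the North site 11, the South site 2, the East site 9, the Downtown lot 8. Eliminate the South site.
Round 2: the North site 13, the East site 9, the Downtown lot 8. Eliminate the Downtown lot.
Round 3: the North site 21, the East site 9. The North site has a majority.

the North site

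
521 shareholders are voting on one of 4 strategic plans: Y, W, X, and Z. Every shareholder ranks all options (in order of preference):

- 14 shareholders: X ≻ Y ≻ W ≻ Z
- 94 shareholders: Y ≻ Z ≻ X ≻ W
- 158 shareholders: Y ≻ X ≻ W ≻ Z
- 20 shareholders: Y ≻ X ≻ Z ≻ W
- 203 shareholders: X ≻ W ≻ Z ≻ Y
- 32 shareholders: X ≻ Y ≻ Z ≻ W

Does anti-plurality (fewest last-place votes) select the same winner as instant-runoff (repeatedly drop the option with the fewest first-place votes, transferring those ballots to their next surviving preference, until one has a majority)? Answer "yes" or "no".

no

Anti-plurality — last-place votes: Y 203, W 146, X 0, Z 172. Winner: X.
Instant-runoff — R1 Y 272, W 0, X 249, Z 0 (Y winner). Winner: Y.
The two methods disagree.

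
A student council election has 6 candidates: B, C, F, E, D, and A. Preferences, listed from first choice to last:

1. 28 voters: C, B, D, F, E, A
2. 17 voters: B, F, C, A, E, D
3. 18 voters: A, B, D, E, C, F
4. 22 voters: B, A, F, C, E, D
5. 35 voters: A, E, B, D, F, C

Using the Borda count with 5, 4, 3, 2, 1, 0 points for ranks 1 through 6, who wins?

B: 28·4 + 17·5 + 18·4 + 22·5 + 35·3 = 484
C: 28·5 + 17·3 + 18·1 + 22·2 + 35·0 = 253
F: 28·2 + 17·4 + 18·0 + 22·3 + 35·1 = 225
E: 28·1 + 17·1 + 18·2 + 22·1 + 35·4 = 243
D: 28·3 + 17·0 + 18·3 + 22·0 + 35·2 = 208
A: 28·0 + 17·2 + 18·5 + 22·4 + 35·5 = 387
B has the highest Borda score (484).

B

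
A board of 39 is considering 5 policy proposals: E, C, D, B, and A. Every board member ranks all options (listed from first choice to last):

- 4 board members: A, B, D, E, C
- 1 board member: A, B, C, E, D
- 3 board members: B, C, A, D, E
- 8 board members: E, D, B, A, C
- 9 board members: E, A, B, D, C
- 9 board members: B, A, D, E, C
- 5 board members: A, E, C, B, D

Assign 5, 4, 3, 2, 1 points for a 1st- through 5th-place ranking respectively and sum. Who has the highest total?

E: 4·2 + 1·2 + 3·1 + 8·5 + 9·5 + 9·2 + 5·4 = 136
C: 4·1 + 1·3 + 3·4 + 8·1 + 9·1 + 9·1 + 5·3 = 60
D: 4·3 + 1·1 + 3·2 + 8·4 + 9·2 + 9·3 + 5·1 = 101
B: 4·4 + 1·4 + 3·5 + 8·3 + 9·3 + 9·5 + 5·2 = 141
A: 4·5 + 1·5 + 3·3 + 8·2 + 9·4 + 9·4 + 5·5 = 147
A has the highest Borda score (147).

A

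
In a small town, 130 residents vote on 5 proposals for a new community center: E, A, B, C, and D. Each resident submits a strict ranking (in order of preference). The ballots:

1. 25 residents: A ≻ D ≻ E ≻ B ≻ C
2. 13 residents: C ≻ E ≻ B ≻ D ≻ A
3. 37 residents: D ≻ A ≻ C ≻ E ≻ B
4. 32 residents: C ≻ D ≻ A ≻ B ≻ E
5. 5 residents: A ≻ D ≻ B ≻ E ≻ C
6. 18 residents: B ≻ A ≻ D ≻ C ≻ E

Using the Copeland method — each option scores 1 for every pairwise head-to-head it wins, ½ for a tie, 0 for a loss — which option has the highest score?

E: beats B; loses to A, C, and D → score 1.
A: beats E, B, and C; loses to D → score 3.
B: loses to E, A, C, and D → score 0.
C: beats E and B; loses to A and D → score 2.
D: beats E, A, B, and C → score 4.
D has the best pairwise record.

D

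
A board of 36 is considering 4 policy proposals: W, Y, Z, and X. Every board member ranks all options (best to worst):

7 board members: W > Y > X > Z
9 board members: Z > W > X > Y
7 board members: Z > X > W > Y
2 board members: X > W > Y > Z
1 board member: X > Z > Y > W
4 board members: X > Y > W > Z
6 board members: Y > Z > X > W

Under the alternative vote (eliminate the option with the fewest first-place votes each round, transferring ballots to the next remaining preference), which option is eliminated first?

Y

Round 1: W 7, Y 6, Z 16, X 7. Eliminate Y.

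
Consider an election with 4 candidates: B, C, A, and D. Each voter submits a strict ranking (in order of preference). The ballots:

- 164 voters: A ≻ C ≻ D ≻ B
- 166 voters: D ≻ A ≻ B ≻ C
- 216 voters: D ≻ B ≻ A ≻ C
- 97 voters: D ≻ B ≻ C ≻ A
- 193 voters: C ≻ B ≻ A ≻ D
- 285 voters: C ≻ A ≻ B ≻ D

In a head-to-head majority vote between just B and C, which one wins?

Voters preferring B to C: 479; preferring C to B: 642.
C wins the head-to-head.

C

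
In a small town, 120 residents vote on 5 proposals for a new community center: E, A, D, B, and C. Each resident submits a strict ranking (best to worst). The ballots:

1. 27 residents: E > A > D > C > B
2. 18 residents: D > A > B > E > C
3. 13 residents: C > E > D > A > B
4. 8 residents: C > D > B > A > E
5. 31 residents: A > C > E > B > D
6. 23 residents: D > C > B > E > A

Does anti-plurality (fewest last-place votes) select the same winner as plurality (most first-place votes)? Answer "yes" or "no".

Anti-plurality — last-place votes: E 8, A 23, D 31, B 40, C 18. Winner: E.
Plurality — first-place votes: E 27, A 31, D 41, B 0, C 21. Winner: D.
The two methods disagree.

no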